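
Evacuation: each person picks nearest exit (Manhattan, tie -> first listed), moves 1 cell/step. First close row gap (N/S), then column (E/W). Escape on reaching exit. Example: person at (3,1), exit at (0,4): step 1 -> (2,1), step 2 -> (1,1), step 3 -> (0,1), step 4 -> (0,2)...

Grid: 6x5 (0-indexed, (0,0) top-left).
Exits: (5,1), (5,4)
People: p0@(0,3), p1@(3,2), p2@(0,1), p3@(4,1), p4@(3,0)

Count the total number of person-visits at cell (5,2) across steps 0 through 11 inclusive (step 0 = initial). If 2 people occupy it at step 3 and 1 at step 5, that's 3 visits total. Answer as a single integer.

Answer: 1

Derivation:
Step 0: p0@(0,3) p1@(3,2) p2@(0,1) p3@(4,1) p4@(3,0) -> at (5,2): 0 [-], cum=0
Step 1: p0@(1,3) p1@(4,2) p2@(1,1) p3@ESC p4@(4,0) -> at (5,2): 0 [-], cum=0
Step 2: p0@(2,3) p1@(5,2) p2@(2,1) p3@ESC p4@(5,0) -> at (5,2): 1 [p1], cum=1
Step 3: p0@(3,3) p1@ESC p2@(3,1) p3@ESC p4@ESC -> at (5,2): 0 [-], cum=1
Step 4: p0@(4,3) p1@ESC p2@(4,1) p3@ESC p4@ESC -> at (5,2): 0 [-], cum=1
Step 5: p0@(5,3) p1@ESC p2@ESC p3@ESC p4@ESC -> at (5,2): 0 [-], cum=1
Step 6: p0@ESC p1@ESC p2@ESC p3@ESC p4@ESC -> at (5,2): 0 [-], cum=1
Total visits = 1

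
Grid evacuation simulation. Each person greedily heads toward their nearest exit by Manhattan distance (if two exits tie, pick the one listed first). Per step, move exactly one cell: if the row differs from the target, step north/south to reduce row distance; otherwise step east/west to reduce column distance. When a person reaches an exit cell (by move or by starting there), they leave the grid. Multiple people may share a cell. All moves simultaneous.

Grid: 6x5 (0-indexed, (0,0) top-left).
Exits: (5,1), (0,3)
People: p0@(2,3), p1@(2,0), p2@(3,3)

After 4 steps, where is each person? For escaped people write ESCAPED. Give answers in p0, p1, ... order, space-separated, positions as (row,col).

Step 1: p0:(2,3)->(1,3) | p1:(2,0)->(3,0) | p2:(3,3)->(2,3)
Step 2: p0:(1,3)->(0,3)->EXIT | p1:(3,0)->(4,0) | p2:(2,3)->(1,3)
Step 3: p0:escaped | p1:(4,0)->(5,0) | p2:(1,3)->(0,3)->EXIT
Step 4: p0:escaped | p1:(5,0)->(5,1)->EXIT | p2:escaped

ESCAPED ESCAPED ESCAPED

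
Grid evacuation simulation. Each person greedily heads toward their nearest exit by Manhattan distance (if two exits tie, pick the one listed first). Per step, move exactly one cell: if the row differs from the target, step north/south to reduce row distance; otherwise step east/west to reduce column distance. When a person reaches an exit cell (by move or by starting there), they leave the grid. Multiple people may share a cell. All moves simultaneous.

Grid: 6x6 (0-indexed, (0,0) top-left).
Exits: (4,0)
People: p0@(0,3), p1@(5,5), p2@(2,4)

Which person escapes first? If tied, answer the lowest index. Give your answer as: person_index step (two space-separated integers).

Step 1: p0:(0,3)->(1,3) | p1:(5,5)->(4,5) | p2:(2,4)->(3,4)
Step 2: p0:(1,3)->(2,3) | p1:(4,5)->(4,4) | p2:(3,4)->(4,4)
Step 3: p0:(2,3)->(3,3) | p1:(4,4)->(4,3) | p2:(4,4)->(4,3)
Step 4: p0:(3,3)->(4,3) | p1:(4,3)->(4,2) | p2:(4,3)->(4,2)
Step 5: p0:(4,3)->(4,2) | p1:(4,2)->(4,1) | p2:(4,2)->(4,1)
Step 6: p0:(4,2)->(4,1) | p1:(4,1)->(4,0)->EXIT | p2:(4,1)->(4,0)->EXIT
Step 7: p0:(4,1)->(4,0)->EXIT | p1:escaped | p2:escaped
Exit steps: [7, 6, 6]
First to escape: p1 at step 6

Answer: 1 6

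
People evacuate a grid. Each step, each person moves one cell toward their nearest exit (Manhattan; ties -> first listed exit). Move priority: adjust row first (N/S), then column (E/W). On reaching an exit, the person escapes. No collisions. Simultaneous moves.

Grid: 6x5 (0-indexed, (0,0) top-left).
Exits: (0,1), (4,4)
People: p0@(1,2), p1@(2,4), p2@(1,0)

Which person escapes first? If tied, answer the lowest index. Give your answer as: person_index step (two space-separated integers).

Step 1: p0:(1,2)->(0,2) | p1:(2,4)->(3,4) | p2:(1,0)->(0,0)
Step 2: p0:(0,2)->(0,1)->EXIT | p1:(3,4)->(4,4)->EXIT | p2:(0,0)->(0,1)->EXIT
Exit steps: [2, 2, 2]
First to escape: p0 at step 2

Answer: 0 2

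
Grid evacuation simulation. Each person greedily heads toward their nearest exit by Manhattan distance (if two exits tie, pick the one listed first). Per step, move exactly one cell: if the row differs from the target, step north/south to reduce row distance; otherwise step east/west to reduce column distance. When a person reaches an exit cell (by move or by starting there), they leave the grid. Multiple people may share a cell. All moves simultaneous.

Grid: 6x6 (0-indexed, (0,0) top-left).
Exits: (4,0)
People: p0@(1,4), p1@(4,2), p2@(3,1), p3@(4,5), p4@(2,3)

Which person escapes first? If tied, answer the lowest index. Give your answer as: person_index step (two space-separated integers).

Step 1: p0:(1,4)->(2,4) | p1:(4,2)->(4,1) | p2:(3,1)->(4,1) | p3:(4,5)->(4,4) | p4:(2,3)->(3,3)
Step 2: p0:(2,4)->(3,4) | p1:(4,1)->(4,0)->EXIT | p2:(4,1)->(4,0)->EXIT | p3:(4,4)->(4,3) | p4:(3,3)->(4,3)
Step 3: p0:(3,4)->(4,4) | p1:escaped | p2:escaped | p3:(4,3)->(4,2) | p4:(4,3)->(4,2)
Step 4: p0:(4,4)->(4,3) | p1:escaped | p2:escaped | p3:(4,2)->(4,1) | p4:(4,2)->(4,1)
Step 5: p0:(4,3)->(4,2) | p1:escaped | p2:escaped | p3:(4,1)->(4,0)->EXIT | p4:(4,1)->(4,0)->EXIT
Step 6: p0:(4,2)->(4,1) | p1:escaped | p2:escaped | p3:escaped | p4:escaped
Step 7: p0:(4,1)->(4,0)->EXIT | p1:escaped | p2:escaped | p3:escaped | p4:escaped
Exit steps: [7, 2, 2, 5, 5]
First to escape: p1 at step 2

Answer: 1 2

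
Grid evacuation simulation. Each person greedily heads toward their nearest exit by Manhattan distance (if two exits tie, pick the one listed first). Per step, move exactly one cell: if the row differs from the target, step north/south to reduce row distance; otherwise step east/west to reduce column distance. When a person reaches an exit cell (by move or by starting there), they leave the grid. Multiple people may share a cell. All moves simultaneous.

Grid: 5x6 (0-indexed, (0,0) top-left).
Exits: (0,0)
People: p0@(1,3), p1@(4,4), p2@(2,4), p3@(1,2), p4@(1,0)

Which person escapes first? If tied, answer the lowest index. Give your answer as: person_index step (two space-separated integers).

Step 1: p0:(1,3)->(0,3) | p1:(4,4)->(3,4) | p2:(2,4)->(1,4) | p3:(1,2)->(0,2) | p4:(1,0)->(0,0)->EXIT
Step 2: p0:(0,3)->(0,2) | p1:(3,4)->(2,4) | p2:(1,4)->(0,4) | p3:(0,2)->(0,1) | p4:escaped
Step 3: p0:(0,2)->(0,1) | p1:(2,4)->(1,4) | p2:(0,4)->(0,3) | p3:(0,1)->(0,0)->EXIT | p4:escaped
Step 4: p0:(0,1)->(0,0)->EXIT | p1:(1,4)->(0,4) | p2:(0,3)->(0,2) | p3:escaped | p4:escaped
Step 5: p0:escaped | p1:(0,4)->(0,3) | p2:(0,2)->(0,1) | p3:escaped | p4:escaped
Step 6: p0:escaped | p1:(0,3)->(0,2) | p2:(0,1)->(0,0)->EXIT | p3:escaped | p4:escaped
Step 7: p0:escaped | p1:(0,2)->(0,1) | p2:escaped | p3:escaped | p4:escaped
Step 8: p0:escaped | p1:(0,1)->(0,0)->EXIT | p2:escaped | p3:escaped | p4:escaped
Exit steps: [4, 8, 6, 3, 1]
First to escape: p4 at step 1

Answer: 4 1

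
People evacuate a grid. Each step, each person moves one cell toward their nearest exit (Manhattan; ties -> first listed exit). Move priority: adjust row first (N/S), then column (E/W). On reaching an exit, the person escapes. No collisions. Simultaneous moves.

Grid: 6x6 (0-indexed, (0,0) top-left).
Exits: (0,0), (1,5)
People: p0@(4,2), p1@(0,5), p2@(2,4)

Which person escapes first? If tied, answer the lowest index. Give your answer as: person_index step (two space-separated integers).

Answer: 1 1

Derivation:
Step 1: p0:(4,2)->(3,2) | p1:(0,5)->(1,5)->EXIT | p2:(2,4)->(1,4)
Step 2: p0:(3,2)->(2,2) | p1:escaped | p2:(1,4)->(1,5)->EXIT
Step 3: p0:(2,2)->(1,2) | p1:escaped | p2:escaped
Step 4: p0:(1,2)->(0,2) | p1:escaped | p2:escaped
Step 5: p0:(0,2)->(0,1) | p1:escaped | p2:escaped
Step 6: p0:(0,1)->(0,0)->EXIT | p1:escaped | p2:escaped
Exit steps: [6, 1, 2]
First to escape: p1 at step 1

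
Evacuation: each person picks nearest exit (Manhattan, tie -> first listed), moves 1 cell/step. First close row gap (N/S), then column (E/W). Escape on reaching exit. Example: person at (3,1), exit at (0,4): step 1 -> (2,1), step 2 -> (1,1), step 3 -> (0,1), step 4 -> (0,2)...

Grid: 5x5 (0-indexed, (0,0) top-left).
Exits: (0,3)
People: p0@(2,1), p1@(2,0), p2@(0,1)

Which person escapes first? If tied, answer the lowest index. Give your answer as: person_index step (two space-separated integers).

Answer: 2 2

Derivation:
Step 1: p0:(2,1)->(1,1) | p1:(2,0)->(1,0) | p2:(0,1)->(0,2)
Step 2: p0:(1,1)->(0,1) | p1:(1,0)->(0,0) | p2:(0,2)->(0,3)->EXIT
Step 3: p0:(0,1)->(0,2) | p1:(0,0)->(0,1) | p2:escaped
Step 4: p0:(0,2)->(0,3)->EXIT | p1:(0,1)->(0,2) | p2:escaped
Step 5: p0:escaped | p1:(0,2)->(0,3)->EXIT | p2:escaped
Exit steps: [4, 5, 2]
First to escape: p2 at step 2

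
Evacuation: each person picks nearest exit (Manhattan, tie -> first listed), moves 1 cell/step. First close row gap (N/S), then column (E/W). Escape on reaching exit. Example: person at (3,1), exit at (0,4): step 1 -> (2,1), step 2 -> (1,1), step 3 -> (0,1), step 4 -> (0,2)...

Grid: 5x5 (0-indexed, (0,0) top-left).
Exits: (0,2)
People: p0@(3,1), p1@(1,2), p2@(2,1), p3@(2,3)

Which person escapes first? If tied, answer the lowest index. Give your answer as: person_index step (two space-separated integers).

Answer: 1 1

Derivation:
Step 1: p0:(3,1)->(2,1) | p1:(1,2)->(0,2)->EXIT | p2:(2,1)->(1,1) | p3:(2,3)->(1,3)
Step 2: p0:(2,1)->(1,1) | p1:escaped | p2:(1,1)->(0,1) | p3:(1,3)->(0,3)
Step 3: p0:(1,1)->(0,1) | p1:escaped | p2:(0,1)->(0,2)->EXIT | p3:(0,3)->(0,2)->EXIT
Step 4: p0:(0,1)->(0,2)->EXIT | p1:escaped | p2:escaped | p3:escaped
Exit steps: [4, 1, 3, 3]
First to escape: p1 at step 1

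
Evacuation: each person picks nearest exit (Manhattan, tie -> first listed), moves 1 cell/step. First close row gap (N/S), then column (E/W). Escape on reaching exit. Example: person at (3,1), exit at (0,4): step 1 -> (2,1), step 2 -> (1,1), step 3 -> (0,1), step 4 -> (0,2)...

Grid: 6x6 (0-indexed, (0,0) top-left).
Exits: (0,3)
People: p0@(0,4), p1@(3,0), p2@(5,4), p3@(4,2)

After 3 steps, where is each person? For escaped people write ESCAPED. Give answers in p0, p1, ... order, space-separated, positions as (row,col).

Step 1: p0:(0,4)->(0,3)->EXIT | p1:(3,0)->(2,0) | p2:(5,4)->(4,4) | p3:(4,2)->(3,2)
Step 2: p0:escaped | p1:(2,0)->(1,0) | p2:(4,4)->(3,4) | p3:(3,2)->(2,2)
Step 3: p0:escaped | p1:(1,0)->(0,0) | p2:(3,4)->(2,4) | p3:(2,2)->(1,2)

ESCAPED (0,0) (2,4) (1,2)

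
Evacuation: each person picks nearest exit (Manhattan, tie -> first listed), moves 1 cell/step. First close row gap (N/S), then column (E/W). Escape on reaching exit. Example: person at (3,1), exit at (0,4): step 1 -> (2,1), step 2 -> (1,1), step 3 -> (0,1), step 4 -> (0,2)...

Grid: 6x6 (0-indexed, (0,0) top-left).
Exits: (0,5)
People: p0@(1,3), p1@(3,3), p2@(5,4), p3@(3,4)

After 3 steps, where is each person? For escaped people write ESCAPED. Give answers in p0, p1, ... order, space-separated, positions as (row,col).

Step 1: p0:(1,3)->(0,3) | p1:(3,3)->(2,3) | p2:(5,4)->(4,4) | p3:(3,4)->(2,4)
Step 2: p0:(0,3)->(0,4) | p1:(2,3)->(1,3) | p2:(4,4)->(3,4) | p3:(2,4)->(1,4)
Step 3: p0:(0,4)->(0,5)->EXIT | p1:(1,3)->(0,3) | p2:(3,4)->(2,4) | p3:(1,4)->(0,4)

ESCAPED (0,3) (2,4) (0,4)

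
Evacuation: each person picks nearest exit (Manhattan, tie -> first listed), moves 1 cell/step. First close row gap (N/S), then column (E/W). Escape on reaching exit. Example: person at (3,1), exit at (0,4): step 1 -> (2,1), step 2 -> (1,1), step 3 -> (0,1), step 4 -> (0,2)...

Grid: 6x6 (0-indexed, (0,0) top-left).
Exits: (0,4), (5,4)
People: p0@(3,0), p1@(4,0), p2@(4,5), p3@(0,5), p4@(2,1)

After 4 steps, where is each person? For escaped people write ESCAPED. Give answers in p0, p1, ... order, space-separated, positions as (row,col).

Step 1: p0:(3,0)->(4,0) | p1:(4,0)->(5,0) | p2:(4,5)->(5,5) | p3:(0,5)->(0,4)->EXIT | p4:(2,1)->(1,1)
Step 2: p0:(4,0)->(5,0) | p1:(5,0)->(5,1) | p2:(5,5)->(5,4)->EXIT | p3:escaped | p4:(1,1)->(0,1)
Step 3: p0:(5,0)->(5,1) | p1:(5,1)->(5,2) | p2:escaped | p3:escaped | p4:(0,1)->(0,2)
Step 4: p0:(5,1)->(5,2) | p1:(5,2)->(5,3) | p2:escaped | p3:escaped | p4:(0,2)->(0,3)

(5,2) (5,3) ESCAPED ESCAPED (0,3)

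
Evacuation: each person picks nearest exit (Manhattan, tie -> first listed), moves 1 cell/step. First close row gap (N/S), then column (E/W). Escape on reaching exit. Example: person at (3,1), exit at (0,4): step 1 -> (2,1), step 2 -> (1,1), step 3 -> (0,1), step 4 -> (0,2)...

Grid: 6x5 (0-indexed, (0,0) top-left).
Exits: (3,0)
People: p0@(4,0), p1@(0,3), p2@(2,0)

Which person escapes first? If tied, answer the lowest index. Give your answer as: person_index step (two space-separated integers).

Answer: 0 1

Derivation:
Step 1: p0:(4,0)->(3,0)->EXIT | p1:(0,3)->(1,3) | p2:(2,0)->(3,0)->EXIT
Step 2: p0:escaped | p1:(1,3)->(2,3) | p2:escaped
Step 3: p0:escaped | p1:(2,3)->(3,3) | p2:escaped
Step 4: p0:escaped | p1:(3,3)->(3,2) | p2:escaped
Step 5: p0:escaped | p1:(3,2)->(3,1) | p2:escaped
Step 6: p0:escaped | p1:(3,1)->(3,0)->EXIT | p2:escaped
Exit steps: [1, 6, 1]
First to escape: p0 at step 1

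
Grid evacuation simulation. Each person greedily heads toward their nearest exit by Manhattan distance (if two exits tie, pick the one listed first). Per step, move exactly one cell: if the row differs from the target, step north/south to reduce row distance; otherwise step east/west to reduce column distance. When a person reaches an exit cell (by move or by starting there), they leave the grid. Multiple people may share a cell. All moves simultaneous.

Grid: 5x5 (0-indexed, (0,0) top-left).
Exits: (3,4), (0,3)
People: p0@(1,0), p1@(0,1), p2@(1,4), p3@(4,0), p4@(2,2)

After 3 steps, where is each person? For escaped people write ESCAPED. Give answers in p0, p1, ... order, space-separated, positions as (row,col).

Step 1: p0:(1,0)->(0,0) | p1:(0,1)->(0,2) | p2:(1,4)->(2,4) | p3:(4,0)->(3,0) | p4:(2,2)->(3,2)
Step 2: p0:(0,0)->(0,1) | p1:(0,2)->(0,3)->EXIT | p2:(2,4)->(3,4)->EXIT | p3:(3,0)->(3,1) | p4:(3,2)->(3,3)
Step 3: p0:(0,1)->(0,2) | p1:escaped | p2:escaped | p3:(3,1)->(3,2) | p4:(3,3)->(3,4)->EXIT

(0,2) ESCAPED ESCAPED (3,2) ESCAPED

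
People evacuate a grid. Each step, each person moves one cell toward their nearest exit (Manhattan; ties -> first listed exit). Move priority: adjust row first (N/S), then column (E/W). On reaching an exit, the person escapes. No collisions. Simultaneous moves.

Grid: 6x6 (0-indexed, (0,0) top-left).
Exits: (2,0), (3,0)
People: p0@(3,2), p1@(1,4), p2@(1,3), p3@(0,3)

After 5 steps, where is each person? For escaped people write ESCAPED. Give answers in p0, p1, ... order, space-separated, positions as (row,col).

Step 1: p0:(3,2)->(3,1) | p1:(1,4)->(2,4) | p2:(1,3)->(2,3) | p3:(0,3)->(1,3)
Step 2: p0:(3,1)->(3,0)->EXIT | p1:(2,4)->(2,3) | p2:(2,3)->(2,2) | p3:(1,3)->(2,3)
Step 3: p0:escaped | p1:(2,3)->(2,2) | p2:(2,2)->(2,1) | p3:(2,3)->(2,2)
Step 4: p0:escaped | p1:(2,2)->(2,1) | p2:(2,1)->(2,0)->EXIT | p3:(2,2)->(2,1)
Step 5: p0:escaped | p1:(2,1)->(2,0)->EXIT | p2:escaped | p3:(2,1)->(2,0)->EXIT

ESCAPED ESCAPED ESCAPED ESCAPED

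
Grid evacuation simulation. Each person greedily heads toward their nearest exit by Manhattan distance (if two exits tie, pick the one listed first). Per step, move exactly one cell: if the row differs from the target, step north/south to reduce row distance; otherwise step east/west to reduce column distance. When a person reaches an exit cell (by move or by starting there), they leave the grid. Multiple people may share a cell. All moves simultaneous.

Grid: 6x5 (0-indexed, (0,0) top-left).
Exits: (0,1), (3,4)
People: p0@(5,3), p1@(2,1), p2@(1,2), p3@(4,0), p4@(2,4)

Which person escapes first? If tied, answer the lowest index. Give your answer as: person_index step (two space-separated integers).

Answer: 4 1

Derivation:
Step 1: p0:(5,3)->(4,3) | p1:(2,1)->(1,1) | p2:(1,2)->(0,2) | p3:(4,0)->(3,0) | p4:(2,4)->(3,4)->EXIT
Step 2: p0:(4,3)->(3,3) | p1:(1,1)->(0,1)->EXIT | p2:(0,2)->(0,1)->EXIT | p3:(3,0)->(2,0) | p4:escaped
Step 3: p0:(3,3)->(3,4)->EXIT | p1:escaped | p2:escaped | p3:(2,0)->(1,0) | p4:escaped
Step 4: p0:escaped | p1:escaped | p2:escaped | p3:(1,0)->(0,0) | p4:escaped
Step 5: p0:escaped | p1:escaped | p2:escaped | p3:(0,0)->(0,1)->EXIT | p4:escaped
Exit steps: [3, 2, 2, 5, 1]
First to escape: p4 at step 1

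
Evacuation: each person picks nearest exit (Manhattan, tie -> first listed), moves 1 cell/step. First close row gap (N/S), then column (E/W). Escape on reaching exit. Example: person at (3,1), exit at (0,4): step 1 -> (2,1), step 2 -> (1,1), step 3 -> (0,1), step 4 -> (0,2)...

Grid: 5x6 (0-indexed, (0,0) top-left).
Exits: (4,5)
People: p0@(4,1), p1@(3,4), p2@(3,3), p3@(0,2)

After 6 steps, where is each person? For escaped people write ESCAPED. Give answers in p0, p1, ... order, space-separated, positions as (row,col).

Step 1: p0:(4,1)->(4,2) | p1:(3,4)->(4,4) | p2:(3,3)->(4,3) | p3:(0,2)->(1,2)
Step 2: p0:(4,2)->(4,3) | p1:(4,4)->(4,5)->EXIT | p2:(4,3)->(4,4) | p3:(1,2)->(2,2)
Step 3: p0:(4,3)->(4,4) | p1:escaped | p2:(4,4)->(4,5)->EXIT | p3:(2,2)->(3,2)
Step 4: p0:(4,4)->(4,5)->EXIT | p1:escaped | p2:escaped | p3:(3,2)->(4,2)
Step 5: p0:escaped | p1:escaped | p2:escaped | p3:(4,2)->(4,3)
Step 6: p0:escaped | p1:escaped | p2:escaped | p3:(4,3)->(4,4)

ESCAPED ESCAPED ESCAPED (4,4)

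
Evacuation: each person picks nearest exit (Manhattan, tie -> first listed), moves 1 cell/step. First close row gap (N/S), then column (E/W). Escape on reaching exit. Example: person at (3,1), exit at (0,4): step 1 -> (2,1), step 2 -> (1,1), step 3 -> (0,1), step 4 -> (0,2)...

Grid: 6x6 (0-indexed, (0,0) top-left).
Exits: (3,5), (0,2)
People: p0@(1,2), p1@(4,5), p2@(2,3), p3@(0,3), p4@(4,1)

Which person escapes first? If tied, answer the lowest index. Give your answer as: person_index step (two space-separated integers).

Step 1: p0:(1,2)->(0,2)->EXIT | p1:(4,5)->(3,5)->EXIT | p2:(2,3)->(3,3) | p3:(0,3)->(0,2)->EXIT | p4:(4,1)->(3,1)
Step 2: p0:escaped | p1:escaped | p2:(3,3)->(3,4) | p3:escaped | p4:(3,1)->(3,2)
Step 3: p0:escaped | p1:escaped | p2:(3,4)->(3,5)->EXIT | p3:escaped | p4:(3,2)->(3,3)
Step 4: p0:escaped | p1:escaped | p2:escaped | p3:escaped | p4:(3,3)->(3,4)
Step 5: p0:escaped | p1:escaped | p2:escaped | p3:escaped | p4:(3,4)->(3,5)->EXIT
Exit steps: [1, 1, 3, 1, 5]
First to escape: p0 at step 1

Answer: 0 1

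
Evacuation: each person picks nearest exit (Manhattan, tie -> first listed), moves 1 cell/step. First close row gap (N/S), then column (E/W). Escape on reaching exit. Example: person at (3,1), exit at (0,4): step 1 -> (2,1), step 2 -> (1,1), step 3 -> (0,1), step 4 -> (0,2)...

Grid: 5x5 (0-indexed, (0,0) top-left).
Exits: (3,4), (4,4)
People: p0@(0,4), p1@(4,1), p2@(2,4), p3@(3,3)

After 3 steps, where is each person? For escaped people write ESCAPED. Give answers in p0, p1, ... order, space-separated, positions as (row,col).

Step 1: p0:(0,4)->(1,4) | p1:(4,1)->(4,2) | p2:(2,4)->(3,4)->EXIT | p3:(3,3)->(3,4)->EXIT
Step 2: p0:(1,4)->(2,4) | p1:(4,2)->(4,3) | p2:escaped | p3:escaped
Step 3: p0:(2,4)->(3,4)->EXIT | p1:(4,3)->(4,4)->EXIT | p2:escaped | p3:escaped

ESCAPED ESCAPED ESCAPED ESCAPED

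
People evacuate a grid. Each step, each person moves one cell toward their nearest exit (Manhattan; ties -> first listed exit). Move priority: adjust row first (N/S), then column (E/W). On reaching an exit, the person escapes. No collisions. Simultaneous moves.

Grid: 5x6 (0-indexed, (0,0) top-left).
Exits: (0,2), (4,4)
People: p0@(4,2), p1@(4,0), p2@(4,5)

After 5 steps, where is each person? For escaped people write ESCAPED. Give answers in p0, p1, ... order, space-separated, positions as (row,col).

Step 1: p0:(4,2)->(4,3) | p1:(4,0)->(4,1) | p2:(4,5)->(4,4)->EXIT
Step 2: p0:(4,3)->(4,4)->EXIT | p1:(4,1)->(4,2) | p2:escaped
Step 3: p0:escaped | p1:(4,2)->(4,3) | p2:escaped
Step 4: p0:escaped | p1:(4,3)->(4,4)->EXIT | p2:escaped

ESCAPED ESCAPED ESCAPED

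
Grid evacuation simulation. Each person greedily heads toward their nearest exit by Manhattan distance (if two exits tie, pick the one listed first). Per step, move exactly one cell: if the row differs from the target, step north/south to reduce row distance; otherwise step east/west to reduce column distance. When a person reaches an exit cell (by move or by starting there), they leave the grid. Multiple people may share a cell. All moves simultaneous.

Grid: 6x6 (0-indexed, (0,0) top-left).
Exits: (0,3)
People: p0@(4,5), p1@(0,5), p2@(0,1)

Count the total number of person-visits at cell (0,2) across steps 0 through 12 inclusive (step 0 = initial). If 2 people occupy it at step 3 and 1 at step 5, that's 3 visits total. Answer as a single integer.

Answer: 1

Derivation:
Step 0: p0@(4,5) p1@(0,5) p2@(0,1) -> at (0,2): 0 [-], cum=0
Step 1: p0@(3,5) p1@(0,4) p2@(0,2) -> at (0,2): 1 [p2], cum=1
Step 2: p0@(2,5) p1@ESC p2@ESC -> at (0,2): 0 [-], cum=1
Step 3: p0@(1,5) p1@ESC p2@ESC -> at (0,2): 0 [-], cum=1
Step 4: p0@(0,5) p1@ESC p2@ESC -> at (0,2): 0 [-], cum=1
Step 5: p0@(0,4) p1@ESC p2@ESC -> at (0,2): 0 [-], cum=1
Step 6: p0@ESC p1@ESC p2@ESC -> at (0,2): 0 [-], cum=1
Total visits = 1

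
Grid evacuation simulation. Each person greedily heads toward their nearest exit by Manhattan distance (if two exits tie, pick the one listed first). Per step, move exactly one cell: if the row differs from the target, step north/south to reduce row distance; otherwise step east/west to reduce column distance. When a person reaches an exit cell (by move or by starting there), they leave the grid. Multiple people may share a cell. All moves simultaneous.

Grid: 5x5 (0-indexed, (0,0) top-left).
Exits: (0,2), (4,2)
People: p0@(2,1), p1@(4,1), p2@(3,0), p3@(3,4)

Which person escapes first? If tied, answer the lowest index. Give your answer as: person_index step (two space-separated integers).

Answer: 1 1

Derivation:
Step 1: p0:(2,1)->(1,1) | p1:(4,1)->(4,2)->EXIT | p2:(3,0)->(4,0) | p3:(3,4)->(4,4)
Step 2: p0:(1,1)->(0,1) | p1:escaped | p2:(4,0)->(4,1) | p3:(4,4)->(4,3)
Step 3: p0:(0,1)->(0,2)->EXIT | p1:escaped | p2:(4,1)->(4,2)->EXIT | p3:(4,3)->(4,2)->EXIT
Exit steps: [3, 1, 3, 3]
First to escape: p1 at step 1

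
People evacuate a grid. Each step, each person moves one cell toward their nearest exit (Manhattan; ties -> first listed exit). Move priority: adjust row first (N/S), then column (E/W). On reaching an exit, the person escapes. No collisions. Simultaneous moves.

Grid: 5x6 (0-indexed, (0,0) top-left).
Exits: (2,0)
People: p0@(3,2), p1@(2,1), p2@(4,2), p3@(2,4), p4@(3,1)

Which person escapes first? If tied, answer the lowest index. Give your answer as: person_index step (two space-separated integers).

Step 1: p0:(3,2)->(2,2) | p1:(2,1)->(2,0)->EXIT | p2:(4,2)->(3,2) | p3:(2,4)->(2,3) | p4:(3,1)->(2,1)
Step 2: p0:(2,2)->(2,1) | p1:escaped | p2:(3,2)->(2,2) | p3:(2,3)->(2,2) | p4:(2,1)->(2,0)->EXIT
Step 3: p0:(2,1)->(2,0)->EXIT | p1:escaped | p2:(2,2)->(2,1) | p3:(2,2)->(2,1) | p4:escaped
Step 4: p0:escaped | p1:escaped | p2:(2,1)->(2,0)->EXIT | p3:(2,1)->(2,0)->EXIT | p4:escaped
Exit steps: [3, 1, 4, 4, 2]
First to escape: p1 at step 1

Answer: 1 1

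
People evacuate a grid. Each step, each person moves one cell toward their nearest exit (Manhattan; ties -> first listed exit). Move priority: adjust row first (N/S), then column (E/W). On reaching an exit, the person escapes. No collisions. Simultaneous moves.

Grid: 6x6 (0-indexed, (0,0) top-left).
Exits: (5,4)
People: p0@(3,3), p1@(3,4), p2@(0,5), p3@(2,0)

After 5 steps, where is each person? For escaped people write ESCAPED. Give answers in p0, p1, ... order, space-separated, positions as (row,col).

Step 1: p0:(3,3)->(4,3) | p1:(3,4)->(4,4) | p2:(0,5)->(1,5) | p3:(2,0)->(3,0)
Step 2: p0:(4,3)->(5,3) | p1:(4,4)->(5,4)->EXIT | p2:(1,5)->(2,5) | p3:(3,0)->(4,0)
Step 3: p0:(5,3)->(5,4)->EXIT | p1:escaped | p2:(2,5)->(3,5) | p3:(4,0)->(5,0)
Step 4: p0:escaped | p1:escaped | p2:(3,5)->(4,5) | p3:(5,0)->(5,1)
Step 5: p0:escaped | p1:escaped | p2:(4,5)->(5,5) | p3:(5,1)->(5,2)

ESCAPED ESCAPED (5,5) (5,2)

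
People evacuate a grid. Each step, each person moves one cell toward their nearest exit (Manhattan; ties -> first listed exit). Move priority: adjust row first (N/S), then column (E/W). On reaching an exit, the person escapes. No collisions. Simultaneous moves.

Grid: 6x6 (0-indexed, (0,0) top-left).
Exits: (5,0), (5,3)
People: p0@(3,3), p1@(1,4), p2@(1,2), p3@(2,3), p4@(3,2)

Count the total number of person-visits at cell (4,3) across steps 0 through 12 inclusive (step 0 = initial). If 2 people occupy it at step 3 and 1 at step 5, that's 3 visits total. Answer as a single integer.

Answer: 2

Derivation:
Step 0: p0@(3,3) p1@(1,4) p2@(1,2) p3@(2,3) p4@(3,2) -> at (4,3): 0 [-], cum=0
Step 1: p0@(4,3) p1@(2,4) p2@(2,2) p3@(3,3) p4@(4,2) -> at (4,3): 1 [p0], cum=1
Step 2: p0@ESC p1@(3,4) p2@(3,2) p3@(4,3) p4@(5,2) -> at (4,3): 1 [p3], cum=2
Step 3: p0@ESC p1@(4,4) p2@(4,2) p3@ESC p4@ESC -> at (4,3): 0 [-], cum=2
Step 4: p0@ESC p1@(5,4) p2@(5,2) p3@ESC p4@ESC -> at (4,3): 0 [-], cum=2
Step 5: p0@ESC p1@ESC p2@ESC p3@ESC p4@ESC -> at (4,3): 0 [-], cum=2
Total visits = 2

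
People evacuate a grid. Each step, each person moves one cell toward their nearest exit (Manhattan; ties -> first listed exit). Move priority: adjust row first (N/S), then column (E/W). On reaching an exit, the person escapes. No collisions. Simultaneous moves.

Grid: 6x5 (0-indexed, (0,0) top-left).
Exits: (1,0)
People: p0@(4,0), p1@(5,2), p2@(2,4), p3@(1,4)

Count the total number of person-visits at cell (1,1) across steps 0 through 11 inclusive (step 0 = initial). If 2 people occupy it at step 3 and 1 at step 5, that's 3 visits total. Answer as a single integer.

Step 0: p0@(4,0) p1@(5,2) p2@(2,4) p3@(1,4) -> at (1,1): 0 [-], cum=0
Step 1: p0@(3,0) p1@(4,2) p2@(1,4) p3@(1,3) -> at (1,1): 0 [-], cum=0
Step 2: p0@(2,0) p1@(3,2) p2@(1,3) p3@(1,2) -> at (1,1): 0 [-], cum=0
Step 3: p0@ESC p1@(2,2) p2@(1,2) p3@(1,1) -> at (1,1): 1 [p3], cum=1
Step 4: p0@ESC p1@(1,2) p2@(1,1) p3@ESC -> at (1,1): 1 [p2], cum=2
Step 5: p0@ESC p1@(1,1) p2@ESC p3@ESC -> at (1,1): 1 [p1], cum=3
Step 6: p0@ESC p1@ESC p2@ESC p3@ESC -> at (1,1): 0 [-], cum=3
Total visits = 3

Answer: 3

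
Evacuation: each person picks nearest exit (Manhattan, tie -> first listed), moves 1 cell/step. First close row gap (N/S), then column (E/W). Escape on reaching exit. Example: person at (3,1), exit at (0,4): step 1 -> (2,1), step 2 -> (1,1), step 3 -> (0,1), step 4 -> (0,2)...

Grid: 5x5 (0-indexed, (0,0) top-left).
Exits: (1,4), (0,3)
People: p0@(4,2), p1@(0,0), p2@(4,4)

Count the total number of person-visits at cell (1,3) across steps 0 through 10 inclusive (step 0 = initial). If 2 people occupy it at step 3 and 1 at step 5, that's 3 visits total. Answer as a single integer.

Answer: 1

Derivation:
Step 0: p0@(4,2) p1@(0,0) p2@(4,4) -> at (1,3): 0 [-], cum=0
Step 1: p0@(3,2) p1@(0,1) p2@(3,4) -> at (1,3): 0 [-], cum=0
Step 2: p0@(2,2) p1@(0,2) p2@(2,4) -> at (1,3): 0 [-], cum=0
Step 3: p0@(1,2) p1@ESC p2@ESC -> at (1,3): 0 [-], cum=0
Step 4: p0@(1,3) p1@ESC p2@ESC -> at (1,3): 1 [p0], cum=1
Step 5: p0@ESC p1@ESC p2@ESC -> at (1,3): 0 [-], cum=1
Total visits = 1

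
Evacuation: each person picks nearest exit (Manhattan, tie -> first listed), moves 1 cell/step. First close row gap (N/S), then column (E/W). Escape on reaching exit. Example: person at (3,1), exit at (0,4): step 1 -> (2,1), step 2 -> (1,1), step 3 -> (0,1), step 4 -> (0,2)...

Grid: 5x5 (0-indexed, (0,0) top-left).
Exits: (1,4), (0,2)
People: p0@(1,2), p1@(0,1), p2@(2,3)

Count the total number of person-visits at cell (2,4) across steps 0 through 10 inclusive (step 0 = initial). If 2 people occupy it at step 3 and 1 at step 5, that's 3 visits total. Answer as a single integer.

Step 0: p0@(1,2) p1@(0,1) p2@(2,3) -> at (2,4): 0 [-], cum=0
Step 1: p0@ESC p1@ESC p2@(1,3) -> at (2,4): 0 [-], cum=0
Step 2: p0@ESC p1@ESC p2@ESC -> at (2,4): 0 [-], cum=0
Total visits = 0

Answer: 0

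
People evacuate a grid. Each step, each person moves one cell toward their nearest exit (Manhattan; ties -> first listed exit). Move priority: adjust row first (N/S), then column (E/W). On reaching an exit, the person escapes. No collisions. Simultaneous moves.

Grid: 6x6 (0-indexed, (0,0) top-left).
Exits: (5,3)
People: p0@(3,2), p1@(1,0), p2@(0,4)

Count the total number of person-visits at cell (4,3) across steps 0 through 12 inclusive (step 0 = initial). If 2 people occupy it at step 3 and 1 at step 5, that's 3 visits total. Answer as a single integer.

Step 0: p0@(3,2) p1@(1,0) p2@(0,4) -> at (4,3): 0 [-], cum=0
Step 1: p0@(4,2) p1@(2,0) p2@(1,4) -> at (4,3): 0 [-], cum=0
Step 2: p0@(5,2) p1@(3,0) p2@(2,4) -> at (4,3): 0 [-], cum=0
Step 3: p0@ESC p1@(4,0) p2@(3,4) -> at (4,3): 0 [-], cum=0
Step 4: p0@ESC p1@(5,0) p2@(4,4) -> at (4,3): 0 [-], cum=0
Step 5: p0@ESC p1@(5,1) p2@(5,4) -> at (4,3): 0 [-], cum=0
Step 6: p0@ESC p1@(5,2) p2@ESC -> at (4,3): 0 [-], cum=0
Step 7: p0@ESC p1@ESC p2@ESC -> at (4,3): 0 [-], cum=0
Total visits = 0

Answer: 0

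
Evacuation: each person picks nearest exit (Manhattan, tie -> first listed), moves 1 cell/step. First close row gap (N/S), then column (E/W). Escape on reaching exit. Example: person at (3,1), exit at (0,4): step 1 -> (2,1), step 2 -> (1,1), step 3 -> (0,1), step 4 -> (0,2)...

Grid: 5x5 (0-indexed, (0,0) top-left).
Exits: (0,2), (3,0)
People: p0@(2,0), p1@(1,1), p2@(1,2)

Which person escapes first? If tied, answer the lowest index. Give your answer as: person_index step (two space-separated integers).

Answer: 0 1

Derivation:
Step 1: p0:(2,0)->(3,0)->EXIT | p1:(1,1)->(0,1) | p2:(1,2)->(0,2)->EXIT
Step 2: p0:escaped | p1:(0,1)->(0,2)->EXIT | p2:escaped
Exit steps: [1, 2, 1]
First to escape: p0 at step 1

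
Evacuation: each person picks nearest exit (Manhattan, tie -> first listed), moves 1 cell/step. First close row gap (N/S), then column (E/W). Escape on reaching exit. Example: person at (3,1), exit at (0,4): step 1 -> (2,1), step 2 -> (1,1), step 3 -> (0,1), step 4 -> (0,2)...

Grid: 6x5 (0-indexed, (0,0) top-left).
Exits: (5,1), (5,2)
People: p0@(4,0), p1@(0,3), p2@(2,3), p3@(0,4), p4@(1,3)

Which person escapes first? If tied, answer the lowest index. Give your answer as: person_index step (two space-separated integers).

Step 1: p0:(4,0)->(5,0) | p1:(0,3)->(1,3) | p2:(2,3)->(3,3) | p3:(0,4)->(1,4) | p4:(1,3)->(2,3)
Step 2: p0:(5,0)->(5,1)->EXIT | p1:(1,3)->(2,3) | p2:(3,3)->(4,3) | p3:(1,4)->(2,4) | p4:(2,3)->(3,3)
Step 3: p0:escaped | p1:(2,3)->(3,3) | p2:(4,3)->(5,3) | p3:(2,4)->(3,4) | p4:(3,3)->(4,3)
Step 4: p0:escaped | p1:(3,3)->(4,3) | p2:(5,3)->(5,2)->EXIT | p3:(3,4)->(4,4) | p4:(4,3)->(5,3)
Step 5: p0:escaped | p1:(4,3)->(5,3) | p2:escaped | p3:(4,4)->(5,4) | p4:(5,3)->(5,2)->EXIT
Step 6: p0:escaped | p1:(5,3)->(5,2)->EXIT | p2:escaped | p3:(5,4)->(5,3) | p4:escaped
Step 7: p0:escaped | p1:escaped | p2:escaped | p3:(5,3)->(5,2)->EXIT | p4:escaped
Exit steps: [2, 6, 4, 7, 5]
First to escape: p0 at step 2

Answer: 0 2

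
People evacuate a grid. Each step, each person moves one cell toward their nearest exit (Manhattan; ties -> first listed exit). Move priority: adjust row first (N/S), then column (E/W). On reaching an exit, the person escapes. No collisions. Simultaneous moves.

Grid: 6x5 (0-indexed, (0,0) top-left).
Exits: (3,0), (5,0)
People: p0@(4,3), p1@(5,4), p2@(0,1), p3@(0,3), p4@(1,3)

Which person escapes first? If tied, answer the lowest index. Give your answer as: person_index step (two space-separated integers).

Answer: 0 4

Derivation:
Step 1: p0:(4,3)->(3,3) | p1:(5,4)->(5,3) | p2:(0,1)->(1,1) | p3:(0,3)->(1,3) | p4:(1,3)->(2,3)
Step 2: p0:(3,3)->(3,2) | p1:(5,3)->(5,2) | p2:(1,1)->(2,1) | p3:(1,3)->(2,3) | p4:(2,3)->(3,3)
Step 3: p0:(3,2)->(3,1) | p1:(5,2)->(5,1) | p2:(2,1)->(3,1) | p3:(2,3)->(3,3) | p4:(3,3)->(3,2)
Step 4: p0:(3,1)->(3,0)->EXIT | p1:(5,1)->(5,0)->EXIT | p2:(3,1)->(3,0)->EXIT | p3:(3,3)->(3,2) | p4:(3,2)->(3,1)
Step 5: p0:escaped | p1:escaped | p2:escaped | p3:(3,2)->(3,1) | p4:(3,1)->(3,0)->EXIT
Step 6: p0:escaped | p1:escaped | p2:escaped | p3:(3,1)->(3,0)->EXIT | p4:escaped
Exit steps: [4, 4, 4, 6, 5]
First to escape: p0 at step 4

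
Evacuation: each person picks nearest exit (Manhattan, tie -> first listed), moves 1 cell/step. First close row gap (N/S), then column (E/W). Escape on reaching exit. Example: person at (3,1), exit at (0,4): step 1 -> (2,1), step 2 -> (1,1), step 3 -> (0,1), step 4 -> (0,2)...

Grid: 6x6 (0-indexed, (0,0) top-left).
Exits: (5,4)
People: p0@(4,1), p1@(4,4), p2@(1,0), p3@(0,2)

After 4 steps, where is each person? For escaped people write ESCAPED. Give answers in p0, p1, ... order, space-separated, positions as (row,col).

Step 1: p0:(4,1)->(5,1) | p1:(4,4)->(5,4)->EXIT | p2:(1,0)->(2,0) | p3:(0,2)->(1,2)
Step 2: p0:(5,1)->(5,2) | p1:escaped | p2:(2,0)->(3,0) | p3:(1,2)->(2,2)
Step 3: p0:(5,2)->(5,3) | p1:escaped | p2:(3,0)->(4,0) | p3:(2,2)->(3,2)
Step 4: p0:(5,3)->(5,4)->EXIT | p1:escaped | p2:(4,0)->(5,0) | p3:(3,2)->(4,2)

ESCAPED ESCAPED (5,0) (4,2)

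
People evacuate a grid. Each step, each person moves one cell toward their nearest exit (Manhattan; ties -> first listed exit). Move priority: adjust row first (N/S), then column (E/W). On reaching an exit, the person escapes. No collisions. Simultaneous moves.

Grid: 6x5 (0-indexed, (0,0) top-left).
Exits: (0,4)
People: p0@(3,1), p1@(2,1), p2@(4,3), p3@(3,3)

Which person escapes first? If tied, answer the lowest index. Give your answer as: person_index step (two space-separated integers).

Answer: 3 4

Derivation:
Step 1: p0:(3,1)->(2,1) | p1:(2,1)->(1,1) | p2:(4,3)->(3,3) | p3:(3,3)->(2,3)
Step 2: p0:(2,1)->(1,1) | p1:(1,1)->(0,1) | p2:(3,3)->(2,3) | p3:(2,3)->(1,3)
Step 3: p0:(1,1)->(0,1) | p1:(0,1)->(0,2) | p2:(2,3)->(1,3) | p3:(1,3)->(0,3)
Step 4: p0:(0,1)->(0,2) | p1:(0,2)->(0,3) | p2:(1,3)->(0,3) | p3:(0,3)->(0,4)->EXIT
Step 5: p0:(0,2)->(0,3) | p1:(0,3)->(0,4)->EXIT | p2:(0,3)->(0,4)->EXIT | p3:escaped
Step 6: p0:(0,3)->(0,4)->EXIT | p1:escaped | p2:escaped | p3:escaped
Exit steps: [6, 5, 5, 4]
First to escape: p3 at step 4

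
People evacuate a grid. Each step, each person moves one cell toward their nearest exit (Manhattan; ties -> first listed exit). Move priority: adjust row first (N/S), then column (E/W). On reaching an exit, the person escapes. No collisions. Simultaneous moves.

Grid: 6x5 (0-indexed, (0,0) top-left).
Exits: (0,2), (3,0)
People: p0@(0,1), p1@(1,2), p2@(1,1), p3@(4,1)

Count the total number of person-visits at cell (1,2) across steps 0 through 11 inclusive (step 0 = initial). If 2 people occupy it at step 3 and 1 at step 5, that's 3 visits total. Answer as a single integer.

Answer: 1

Derivation:
Step 0: p0@(0,1) p1@(1,2) p2@(1,1) p3@(4,1) -> at (1,2): 1 [p1], cum=1
Step 1: p0@ESC p1@ESC p2@(0,1) p3@(3,1) -> at (1,2): 0 [-], cum=1
Step 2: p0@ESC p1@ESC p2@ESC p3@ESC -> at (1,2): 0 [-], cum=1
Total visits = 1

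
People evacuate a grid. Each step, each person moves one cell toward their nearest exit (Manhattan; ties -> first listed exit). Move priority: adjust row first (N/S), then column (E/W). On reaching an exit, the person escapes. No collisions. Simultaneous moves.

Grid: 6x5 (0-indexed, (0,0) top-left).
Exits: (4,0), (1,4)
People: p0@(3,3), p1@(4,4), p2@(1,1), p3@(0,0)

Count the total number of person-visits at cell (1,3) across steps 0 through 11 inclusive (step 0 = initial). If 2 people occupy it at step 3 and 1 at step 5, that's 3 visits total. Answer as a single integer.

Answer: 2

Derivation:
Step 0: p0@(3,3) p1@(4,4) p2@(1,1) p3@(0,0) -> at (1,3): 0 [-], cum=0
Step 1: p0@(2,3) p1@(3,4) p2@(1,2) p3@(1,0) -> at (1,3): 0 [-], cum=0
Step 2: p0@(1,3) p1@(2,4) p2@(1,3) p3@(2,0) -> at (1,3): 2 [p0,p2], cum=2
Step 3: p0@ESC p1@ESC p2@ESC p3@(3,0) -> at (1,3): 0 [-], cum=2
Step 4: p0@ESC p1@ESC p2@ESC p3@ESC -> at (1,3): 0 [-], cum=2
Total visits = 2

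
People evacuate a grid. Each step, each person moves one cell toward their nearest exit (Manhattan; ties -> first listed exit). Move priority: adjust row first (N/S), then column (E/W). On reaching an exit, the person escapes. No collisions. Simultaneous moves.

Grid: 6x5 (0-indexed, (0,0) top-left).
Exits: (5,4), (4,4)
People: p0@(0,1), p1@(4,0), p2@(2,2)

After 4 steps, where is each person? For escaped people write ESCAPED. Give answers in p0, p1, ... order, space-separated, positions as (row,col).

Step 1: p0:(0,1)->(1,1) | p1:(4,0)->(4,1) | p2:(2,2)->(3,2)
Step 2: p0:(1,1)->(2,1) | p1:(4,1)->(4,2) | p2:(3,2)->(4,2)
Step 3: p0:(2,1)->(3,1) | p1:(4,2)->(4,3) | p2:(4,2)->(4,3)
Step 4: p0:(3,1)->(4,1) | p1:(4,3)->(4,4)->EXIT | p2:(4,3)->(4,4)->EXIT

(4,1) ESCAPED ESCAPED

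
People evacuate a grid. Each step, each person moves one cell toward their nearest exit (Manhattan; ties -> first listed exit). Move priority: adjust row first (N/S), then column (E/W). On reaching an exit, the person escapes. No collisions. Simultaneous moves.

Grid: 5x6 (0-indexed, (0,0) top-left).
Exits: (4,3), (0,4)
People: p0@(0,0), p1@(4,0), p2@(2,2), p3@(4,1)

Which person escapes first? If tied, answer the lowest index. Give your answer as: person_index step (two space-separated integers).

Step 1: p0:(0,0)->(0,1) | p1:(4,0)->(4,1) | p2:(2,2)->(3,2) | p3:(4,1)->(4,2)
Step 2: p0:(0,1)->(0,2) | p1:(4,1)->(4,2) | p2:(3,2)->(4,2) | p3:(4,2)->(4,3)->EXIT
Step 3: p0:(0,2)->(0,3) | p1:(4,2)->(4,3)->EXIT | p2:(4,2)->(4,3)->EXIT | p3:escaped
Step 4: p0:(0,3)->(0,4)->EXIT | p1:escaped | p2:escaped | p3:escaped
Exit steps: [4, 3, 3, 2]
First to escape: p3 at step 2

Answer: 3 2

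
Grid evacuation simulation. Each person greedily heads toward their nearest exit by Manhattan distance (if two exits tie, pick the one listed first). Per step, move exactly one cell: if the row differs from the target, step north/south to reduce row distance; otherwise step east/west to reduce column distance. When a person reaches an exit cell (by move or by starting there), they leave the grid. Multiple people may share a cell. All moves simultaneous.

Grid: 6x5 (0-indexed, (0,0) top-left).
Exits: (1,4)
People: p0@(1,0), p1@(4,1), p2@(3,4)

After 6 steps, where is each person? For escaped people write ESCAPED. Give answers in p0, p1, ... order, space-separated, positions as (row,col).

Step 1: p0:(1,0)->(1,1) | p1:(4,1)->(3,1) | p2:(3,4)->(2,4)
Step 2: p0:(1,1)->(1,2) | p1:(3,1)->(2,1) | p2:(2,4)->(1,4)->EXIT
Step 3: p0:(1,2)->(1,3) | p1:(2,1)->(1,1) | p2:escaped
Step 4: p0:(1,3)->(1,4)->EXIT | p1:(1,1)->(1,2) | p2:escaped
Step 5: p0:escaped | p1:(1,2)->(1,3) | p2:escaped
Step 6: p0:escaped | p1:(1,3)->(1,4)->EXIT | p2:escaped

ESCAPED ESCAPED ESCAPED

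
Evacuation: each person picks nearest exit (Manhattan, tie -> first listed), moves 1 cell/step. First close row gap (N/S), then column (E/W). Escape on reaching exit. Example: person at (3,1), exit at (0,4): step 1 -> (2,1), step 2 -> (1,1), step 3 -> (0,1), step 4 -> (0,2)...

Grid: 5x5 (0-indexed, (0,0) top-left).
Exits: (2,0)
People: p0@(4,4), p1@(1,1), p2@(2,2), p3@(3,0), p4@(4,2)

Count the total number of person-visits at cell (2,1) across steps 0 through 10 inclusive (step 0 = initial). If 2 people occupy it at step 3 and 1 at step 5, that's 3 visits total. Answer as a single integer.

Step 0: p0@(4,4) p1@(1,1) p2@(2,2) p3@(3,0) p4@(4,2) -> at (2,1): 0 [-], cum=0
Step 1: p0@(3,4) p1@(2,1) p2@(2,1) p3@ESC p4@(3,2) -> at (2,1): 2 [p1,p2], cum=2
Step 2: p0@(2,4) p1@ESC p2@ESC p3@ESC p4@(2,2) -> at (2,1): 0 [-], cum=2
Step 3: p0@(2,3) p1@ESC p2@ESC p3@ESC p4@(2,1) -> at (2,1): 1 [p4], cum=3
Step 4: p0@(2,2) p1@ESC p2@ESC p3@ESC p4@ESC -> at (2,1): 0 [-], cum=3
Step 5: p0@(2,1) p1@ESC p2@ESC p3@ESC p4@ESC -> at (2,1): 1 [p0], cum=4
Step 6: p0@ESC p1@ESC p2@ESC p3@ESC p4@ESC -> at (2,1): 0 [-], cum=4
Total visits = 4

Answer: 4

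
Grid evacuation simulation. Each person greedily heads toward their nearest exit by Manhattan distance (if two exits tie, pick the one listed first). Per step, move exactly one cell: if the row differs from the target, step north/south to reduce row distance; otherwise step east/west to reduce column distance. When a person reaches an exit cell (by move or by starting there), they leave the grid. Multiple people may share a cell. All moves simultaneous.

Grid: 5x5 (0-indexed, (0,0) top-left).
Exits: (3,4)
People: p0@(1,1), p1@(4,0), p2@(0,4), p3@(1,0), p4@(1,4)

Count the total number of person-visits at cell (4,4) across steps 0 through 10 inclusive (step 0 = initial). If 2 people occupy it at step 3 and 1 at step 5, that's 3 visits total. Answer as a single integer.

Step 0: p0@(1,1) p1@(4,0) p2@(0,4) p3@(1,0) p4@(1,4) -> at (4,4): 0 [-], cum=0
Step 1: p0@(2,1) p1@(3,0) p2@(1,4) p3@(2,0) p4@(2,4) -> at (4,4): 0 [-], cum=0
Step 2: p0@(3,1) p1@(3,1) p2@(2,4) p3@(3,0) p4@ESC -> at (4,4): 0 [-], cum=0
Step 3: p0@(3,2) p1@(3,2) p2@ESC p3@(3,1) p4@ESC -> at (4,4): 0 [-], cum=0
Step 4: p0@(3,3) p1@(3,3) p2@ESC p3@(3,2) p4@ESC -> at (4,4): 0 [-], cum=0
Step 5: p0@ESC p1@ESC p2@ESC p3@(3,3) p4@ESC -> at (4,4): 0 [-], cum=0
Step 6: p0@ESC p1@ESC p2@ESC p3@ESC p4@ESC -> at (4,4): 0 [-], cum=0
Total visits = 0

Answer: 0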